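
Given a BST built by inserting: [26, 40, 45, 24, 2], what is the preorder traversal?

Tree insertion order: [26, 40, 45, 24, 2]
Tree (level-order array): [26, 24, 40, 2, None, None, 45]
Preorder traversal: [26, 24, 2, 40, 45]


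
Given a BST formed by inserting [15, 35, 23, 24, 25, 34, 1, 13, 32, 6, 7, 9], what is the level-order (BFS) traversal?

Tree insertion order: [15, 35, 23, 24, 25, 34, 1, 13, 32, 6, 7, 9]
Tree (level-order array): [15, 1, 35, None, 13, 23, None, 6, None, None, 24, None, 7, None, 25, None, 9, None, 34, None, None, 32]
BFS from the root, enqueuing left then right child of each popped node:
  queue [15] -> pop 15, enqueue [1, 35], visited so far: [15]
  queue [1, 35] -> pop 1, enqueue [13], visited so far: [15, 1]
  queue [35, 13] -> pop 35, enqueue [23], visited so far: [15, 1, 35]
  queue [13, 23] -> pop 13, enqueue [6], visited so far: [15, 1, 35, 13]
  queue [23, 6] -> pop 23, enqueue [24], visited so far: [15, 1, 35, 13, 23]
  queue [6, 24] -> pop 6, enqueue [7], visited so far: [15, 1, 35, 13, 23, 6]
  queue [24, 7] -> pop 24, enqueue [25], visited so far: [15, 1, 35, 13, 23, 6, 24]
  queue [7, 25] -> pop 7, enqueue [9], visited so far: [15, 1, 35, 13, 23, 6, 24, 7]
  queue [25, 9] -> pop 25, enqueue [34], visited so far: [15, 1, 35, 13, 23, 6, 24, 7, 25]
  queue [9, 34] -> pop 9, enqueue [none], visited so far: [15, 1, 35, 13, 23, 6, 24, 7, 25, 9]
  queue [34] -> pop 34, enqueue [32], visited so far: [15, 1, 35, 13, 23, 6, 24, 7, 25, 9, 34]
  queue [32] -> pop 32, enqueue [none], visited so far: [15, 1, 35, 13, 23, 6, 24, 7, 25, 9, 34, 32]
Result: [15, 1, 35, 13, 23, 6, 24, 7, 25, 9, 34, 32]


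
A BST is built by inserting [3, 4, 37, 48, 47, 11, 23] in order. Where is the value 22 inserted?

Starting tree (level order): [3, None, 4, None, 37, 11, 48, None, 23, 47]
Insertion path: 3 -> 4 -> 37 -> 11 -> 23
Result: insert 22 as left child of 23
Final tree (level order): [3, None, 4, None, 37, 11, 48, None, 23, 47, None, 22]


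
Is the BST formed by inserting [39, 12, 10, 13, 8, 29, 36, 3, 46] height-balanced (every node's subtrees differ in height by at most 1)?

Tree (level-order array): [39, 12, 46, 10, 13, None, None, 8, None, None, 29, 3, None, None, 36]
Definition: a tree is height-balanced if, at every node, |h(left) - h(right)| <= 1 (empty subtree has height -1).
Bottom-up per-node check:
  node 3: h_left=-1, h_right=-1, diff=0 [OK], height=0
  node 8: h_left=0, h_right=-1, diff=1 [OK], height=1
  node 10: h_left=1, h_right=-1, diff=2 [FAIL (|1--1|=2 > 1)], height=2
  node 36: h_left=-1, h_right=-1, diff=0 [OK], height=0
  node 29: h_left=-1, h_right=0, diff=1 [OK], height=1
  node 13: h_left=-1, h_right=1, diff=2 [FAIL (|-1-1|=2 > 1)], height=2
  node 12: h_left=2, h_right=2, diff=0 [OK], height=3
  node 46: h_left=-1, h_right=-1, diff=0 [OK], height=0
  node 39: h_left=3, h_right=0, diff=3 [FAIL (|3-0|=3 > 1)], height=4
Node 10 violates the condition: |1 - -1| = 2 > 1.
Result: Not balanced


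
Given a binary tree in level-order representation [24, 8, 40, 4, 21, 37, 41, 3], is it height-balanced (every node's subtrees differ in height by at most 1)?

Tree (level-order array): [24, 8, 40, 4, 21, 37, 41, 3]
Definition: a tree is height-balanced if, at every node, |h(left) - h(right)| <= 1 (empty subtree has height -1).
Bottom-up per-node check:
  node 3: h_left=-1, h_right=-1, diff=0 [OK], height=0
  node 4: h_left=0, h_right=-1, diff=1 [OK], height=1
  node 21: h_left=-1, h_right=-1, diff=0 [OK], height=0
  node 8: h_left=1, h_right=0, diff=1 [OK], height=2
  node 37: h_left=-1, h_right=-1, diff=0 [OK], height=0
  node 41: h_left=-1, h_right=-1, diff=0 [OK], height=0
  node 40: h_left=0, h_right=0, diff=0 [OK], height=1
  node 24: h_left=2, h_right=1, diff=1 [OK], height=3
All nodes satisfy the balance condition.
Result: Balanced


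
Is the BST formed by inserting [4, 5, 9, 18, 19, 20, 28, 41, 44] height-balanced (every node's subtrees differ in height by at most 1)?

Tree (level-order array): [4, None, 5, None, 9, None, 18, None, 19, None, 20, None, 28, None, 41, None, 44]
Definition: a tree is height-balanced if, at every node, |h(left) - h(right)| <= 1 (empty subtree has height -1).
Bottom-up per-node check:
  node 44: h_left=-1, h_right=-1, diff=0 [OK], height=0
  node 41: h_left=-1, h_right=0, diff=1 [OK], height=1
  node 28: h_left=-1, h_right=1, diff=2 [FAIL (|-1-1|=2 > 1)], height=2
  node 20: h_left=-1, h_right=2, diff=3 [FAIL (|-1-2|=3 > 1)], height=3
  node 19: h_left=-1, h_right=3, diff=4 [FAIL (|-1-3|=4 > 1)], height=4
  node 18: h_left=-1, h_right=4, diff=5 [FAIL (|-1-4|=5 > 1)], height=5
  node 9: h_left=-1, h_right=5, diff=6 [FAIL (|-1-5|=6 > 1)], height=6
  node 5: h_left=-1, h_right=6, diff=7 [FAIL (|-1-6|=7 > 1)], height=7
  node 4: h_left=-1, h_right=7, diff=8 [FAIL (|-1-7|=8 > 1)], height=8
Node 28 violates the condition: |-1 - 1| = 2 > 1.
Result: Not balanced


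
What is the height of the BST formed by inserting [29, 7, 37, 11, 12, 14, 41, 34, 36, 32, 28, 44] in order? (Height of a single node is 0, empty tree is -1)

Insertion order: [29, 7, 37, 11, 12, 14, 41, 34, 36, 32, 28, 44]
Tree (level-order array): [29, 7, 37, None, 11, 34, 41, None, 12, 32, 36, None, 44, None, 14, None, None, None, None, None, None, None, 28]
Compute height bottom-up (empty subtree = -1):
  height(28) = 1 + max(-1, -1) = 0
  height(14) = 1 + max(-1, 0) = 1
  height(12) = 1 + max(-1, 1) = 2
  height(11) = 1 + max(-1, 2) = 3
  height(7) = 1 + max(-1, 3) = 4
  height(32) = 1 + max(-1, -1) = 0
  height(36) = 1 + max(-1, -1) = 0
  height(34) = 1 + max(0, 0) = 1
  height(44) = 1 + max(-1, -1) = 0
  height(41) = 1 + max(-1, 0) = 1
  height(37) = 1 + max(1, 1) = 2
  height(29) = 1 + max(4, 2) = 5
Height = 5


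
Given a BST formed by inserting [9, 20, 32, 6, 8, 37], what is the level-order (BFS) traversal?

Tree insertion order: [9, 20, 32, 6, 8, 37]
Tree (level-order array): [9, 6, 20, None, 8, None, 32, None, None, None, 37]
BFS from the root, enqueuing left then right child of each popped node:
  queue [9] -> pop 9, enqueue [6, 20], visited so far: [9]
  queue [6, 20] -> pop 6, enqueue [8], visited so far: [9, 6]
  queue [20, 8] -> pop 20, enqueue [32], visited so far: [9, 6, 20]
  queue [8, 32] -> pop 8, enqueue [none], visited so far: [9, 6, 20, 8]
  queue [32] -> pop 32, enqueue [37], visited so far: [9, 6, 20, 8, 32]
  queue [37] -> pop 37, enqueue [none], visited so far: [9, 6, 20, 8, 32, 37]
Result: [9, 6, 20, 8, 32, 37]


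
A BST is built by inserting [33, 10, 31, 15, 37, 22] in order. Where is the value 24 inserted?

Starting tree (level order): [33, 10, 37, None, 31, None, None, 15, None, None, 22]
Insertion path: 33 -> 10 -> 31 -> 15 -> 22
Result: insert 24 as right child of 22
Final tree (level order): [33, 10, 37, None, 31, None, None, 15, None, None, 22, None, 24]


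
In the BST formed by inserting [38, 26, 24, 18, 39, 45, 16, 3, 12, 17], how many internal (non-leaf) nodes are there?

Tree built from: [38, 26, 24, 18, 39, 45, 16, 3, 12, 17]
Tree (level-order array): [38, 26, 39, 24, None, None, 45, 18, None, None, None, 16, None, 3, 17, None, 12]
Rule: An internal node has at least one child.
Per-node child counts:
  node 38: 2 child(ren)
  node 26: 1 child(ren)
  node 24: 1 child(ren)
  node 18: 1 child(ren)
  node 16: 2 child(ren)
  node 3: 1 child(ren)
  node 12: 0 child(ren)
  node 17: 0 child(ren)
  node 39: 1 child(ren)
  node 45: 0 child(ren)
Matching nodes: [38, 26, 24, 18, 16, 3, 39]
Count of internal (non-leaf) nodes: 7


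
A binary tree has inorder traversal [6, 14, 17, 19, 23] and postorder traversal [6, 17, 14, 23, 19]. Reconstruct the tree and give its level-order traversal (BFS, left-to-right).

Inorder:   [6, 14, 17, 19, 23]
Postorder: [6, 17, 14, 23, 19]
Algorithm: postorder visits root last, so walk postorder right-to-left;
each value is the root of the current inorder slice — split it at that
value, recurse on the right subtree first, then the left.
Recursive splits:
  root=19; inorder splits into left=[6, 14, 17], right=[23]
  root=23; inorder splits into left=[], right=[]
  root=14; inorder splits into left=[6], right=[17]
  root=17; inorder splits into left=[], right=[]
  root=6; inorder splits into left=[], right=[]
Reconstructed level-order: [19, 14, 23, 6, 17]


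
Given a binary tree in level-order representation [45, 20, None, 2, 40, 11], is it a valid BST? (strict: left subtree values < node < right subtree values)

Level-order array: [45, 20, None, 2, 40, 11]
Validate using subtree bounds (lo, hi): at each node, require lo < value < hi,
then recurse left with hi=value and right with lo=value.
Preorder trace (stopping at first violation):
  at node 45 with bounds (-inf, +inf): OK
  at node 20 with bounds (-inf, 45): OK
  at node 2 with bounds (-inf, 20): OK
  at node 11 with bounds (-inf, 2): VIOLATION
Node 11 violates its bound: not (-inf < 11 < 2).
Result: Not a valid BST


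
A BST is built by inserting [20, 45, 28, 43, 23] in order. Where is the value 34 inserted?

Starting tree (level order): [20, None, 45, 28, None, 23, 43]
Insertion path: 20 -> 45 -> 28 -> 43
Result: insert 34 as left child of 43
Final tree (level order): [20, None, 45, 28, None, 23, 43, None, None, 34]


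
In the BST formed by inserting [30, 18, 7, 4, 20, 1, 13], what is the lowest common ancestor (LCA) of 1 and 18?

Tree insertion order: [30, 18, 7, 4, 20, 1, 13]
Tree (level-order array): [30, 18, None, 7, 20, 4, 13, None, None, 1]
In a BST, the LCA of p=1, q=18 is the first node v on the
root-to-leaf path with p <= v <= q (go left if both < v, right if both > v).
Walk from root:
  at 30: both 1 and 18 < 30, go left
  at 18: 1 <= 18 <= 18, this is the LCA
LCA = 18


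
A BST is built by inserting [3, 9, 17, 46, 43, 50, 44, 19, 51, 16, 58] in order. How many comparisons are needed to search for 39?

Search path for 39: 3 -> 9 -> 17 -> 46 -> 43 -> 19
Found: False
Comparisons: 6


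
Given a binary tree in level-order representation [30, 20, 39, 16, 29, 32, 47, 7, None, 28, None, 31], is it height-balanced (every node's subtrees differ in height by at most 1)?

Tree (level-order array): [30, 20, 39, 16, 29, 32, 47, 7, None, 28, None, 31]
Definition: a tree is height-balanced if, at every node, |h(left) - h(right)| <= 1 (empty subtree has height -1).
Bottom-up per-node check:
  node 7: h_left=-1, h_right=-1, diff=0 [OK], height=0
  node 16: h_left=0, h_right=-1, diff=1 [OK], height=1
  node 28: h_left=-1, h_right=-1, diff=0 [OK], height=0
  node 29: h_left=0, h_right=-1, diff=1 [OK], height=1
  node 20: h_left=1, h_right=1, diff=0 [OK], height=2
  node 31: h_left=-1, h_right=-1, diff=0 [OK], height=0
  node 32: h_left=0, h_right=-1, diff=1 [OK], height=1
  node 47: h_left=-1, h_right=-1, diff=0 [OK], height=0
  node 39: h_left=1, h_right=0, diff=1 [OK], height=2
  node 30: h_left=2, h_right=2, diff=0 [OK], height=3
All nodes satisfy the balance condition.
Result: Balanced


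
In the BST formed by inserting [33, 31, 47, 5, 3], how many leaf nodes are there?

Tree built from: [33, 31, 47, 5, 3]
Tree (level-order array): [33, 31, 47, 5, None, None, None, 3]
Rule: A leaf has 0 children.
Per-node child counts:
  node 33: 2 child(ren)
  node 31: 1 child(ren)
  node 5: 1 child(ren)
  node 3: 0 child(ren)
  node 47: 0 child(ren)
Matching nodes: [3, 47]
Count of leaf nodes: 2


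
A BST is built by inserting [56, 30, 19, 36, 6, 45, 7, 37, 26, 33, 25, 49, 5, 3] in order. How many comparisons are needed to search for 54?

Search path for 54: 56 -> 30 -> 36 -> 45 -> 49
Found: False
Comparisons: 5


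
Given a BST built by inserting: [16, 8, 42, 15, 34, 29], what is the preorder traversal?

Tree insertion order: [16, 8, 42, 15, 34, 29]
Tree (level-order array): [16, 8, 42, None, 15, 34, None, None, None, 29]
Preorder traversal: [16, 8, 15, 42, 34, 29]


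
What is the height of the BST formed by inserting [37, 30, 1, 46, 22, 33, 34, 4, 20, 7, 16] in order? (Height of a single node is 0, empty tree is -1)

Insertion order: [37, 30, 1, 46, 22, 33, 34, 4, 20, 7, 16]
Tree (level-order array): [37, 30, 46, 1, 33, None, None, None, 22, None, 34, 4, None, None, None, None, 20, 7, None, None, 16]
Compute height bottom-up (empty subtree = -1):
  height(16) = 1 + max(-1, -1) = 0
  height(7) = 1 + max(-1, 0) = 1
  height(20) = 1 + max(1, -1) = 2
  height(4) = 1 + max(-1, 2) = 3
  height(22) = 1 + max(3, -1) = 4
  height(1) = 1 + max(-1, 4) = 5
  height(34) = 1 + max(-1, -1) = 0
  height(33) = 1 + max(-1, 0) = 1
  height(30) = 1 + max(5, 1) = 6
  height(46) = 1 + max(-1, -1) = 0
  height(37) = 1 + max(6, 0) = 7
Height = 7


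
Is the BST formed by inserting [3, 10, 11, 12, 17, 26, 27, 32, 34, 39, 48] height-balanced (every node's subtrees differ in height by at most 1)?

Tree (level-order array): [3, None, 10, None, 11, None, 12, None, 17, None, 26, None, 27, None, 32, None, 34, None, 39, None, 48]
Definition: a tree is height-balanced if, at every node, |h(left) - h(right)| <= 1 (empty subtree has height -1).
Bottom-up per-node check:
  node 48: h_left=-1, h_right=-1, diff=0 [OK], height=0
  node 39: h_left=-1, h_right=0, diff=1 [OK], height=1
  node 34: h_left=-1, h_right=1, diff=2 [FAIL (|-1-1|=2 > 1)], height=2
  node 32: h_left=-1, h_right=2, diff=3 [FAIL (|-1-2|=3 > 1)], height=3
  node 27: h_left=-1, h_right=3, diff=4 [FAIL (|-1-3|=4 > 1)], height=4
  node 26: h_left=-1, h_right=4, diff=5 [FAIL (|-1-4|=5 > 1)], height=5
  node 17: h_left=-1, h_right=5, diff=6 [FAIL (|-1-5|=6 > 1)], height=6
  node 12: h_left=-1, h_right=6, diff=7 [FAIL (|-1-6|=7 > 1)], height=7
  node 11: h_left=-1, h_right=7, diff=8 [FAIL (|-1-7|=8 > 1)], height=8
  node 10: h_left=-1, h_right=8, diff=9 [FAIL (|-1-8|=9 > 1)], height=9
  node 3: h_left=-1, h_right=9, diff=10 [FAIL (|-1-9|=10 > 1)], height=10
Node 34 violates the condition: |-1 - 1| = 2 > 1.
Result: Not balanced


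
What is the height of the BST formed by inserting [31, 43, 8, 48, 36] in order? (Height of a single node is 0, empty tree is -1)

Insertion order: [31, 43, 8, 48, 36]
Tree (level-order array): [31, 8, 43, None, None, 36, 48]
Compute height bottom-up (empty subtree = -1):
  height(8) = 1 + max(-1, -1) = 0
  height(36) = 1 + max(-1, -1) = 0
  height(48) = 1 + max(-1, -1) = 0
  height(43) = 1 + max(0, 0) = 1
  height(31) = 1 + max(0, 1) = 2
Height = 2


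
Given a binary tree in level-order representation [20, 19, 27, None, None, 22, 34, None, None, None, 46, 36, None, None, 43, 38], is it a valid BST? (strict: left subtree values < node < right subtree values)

Level-order array: [20, 19, 27, None, None, 22, 34, None, None, None, 46, 36, None, None, 43, 38]
Validate using subtree bounds (lo, hi): at each node, require lo < value < hi,
then recurse left with hi=value and right with lo=value.
Preorder trace (stopping at first violation):
  at node 20 with bounds (-inf, +inf): OK
  at node 19 with bounds (-inf, 20): OK
  at node 27 with bounds (20, +inf): OK
  at node 22 with bounds (20, 27): OK
  at node 34 with bounds (27, +inf): OK
  at node 46 with bounds (34, +inf): OK
  at node 36 with bounds (34, 46): OK
  at node 43 with bounds (36, 46): OK
  at node 38 with bounds (36, 43): OK
No violation found at any node.
Result: Valid BST


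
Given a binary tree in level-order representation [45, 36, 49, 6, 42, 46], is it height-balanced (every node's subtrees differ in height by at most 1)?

Tree (level-order array): [45, 36, 49, 6, 42, 46]
Definition: a tree is height-balanced if, at every node, |h(left) - h(right)| <= 1 (empty subtree has height -1).
Bottom-up per-node check:
  node 6: h_left=-1, h_right=-1, diff=0 [OK], height=0
  node 42: h_left=-1, h_right=-1, diff=0 [OK], height=0
  node 36: h_left=0, h_right=0, diff=0 [OK], height=1
  node 46: h_left=-1, h_right=-1, diff=0 [OK], height=0
  node 49: h_left=0, h_right=-1, diff=1 [OK], height=1
  node 45: h_left=1, h_right=1, diff=0 [OK], height=2
All nodes satisfy the balance condition.
Result: Balanced


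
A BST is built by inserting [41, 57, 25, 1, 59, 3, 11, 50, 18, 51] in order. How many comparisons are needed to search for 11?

Search path for 11: 41 -> 25 -> 1 -> 3 -> 11
Found: True
Comparisons: 5


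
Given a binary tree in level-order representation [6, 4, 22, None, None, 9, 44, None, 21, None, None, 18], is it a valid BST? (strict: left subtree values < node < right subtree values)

Level-order array: [6, 4, 22, None, None, 9, 44, None, 21, None, None, 18]
Validate using subtree bounds (lo, hi): at each node, require lo < value < hi,
then recurse left with hi=value and right with lo=value.
Preorder trace (stopping at first violation):
  at node 6 with bounds (-inf, +inf): OK
  at node 4 with bounds (-inf, 6): OK
  at node 22 with bounds (6, +inf): OK
  at node 9 with bounds (6, 22): OK
  at node 21 with bounds (9, 22): OK
  at node 18 with bounds (9, 21): OK
  at node 44 with bounds (22, +inf): OK
No violation found at any node.
Result: Valid BST


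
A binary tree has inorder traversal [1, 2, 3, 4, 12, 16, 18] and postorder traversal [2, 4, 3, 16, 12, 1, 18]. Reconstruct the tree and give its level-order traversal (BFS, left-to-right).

Inorder:   [1, 2, 3, 4, 12, 16, 18]
Postorder: [2, 4, 3, 16, 12, 1, 18]
Algorithm: postorder visits root last, so walk postorder right-to-left;
each value is the root of the current inorder slice — split it at that
value, recurse on the right subtree first, then the left.
Recursive splits:
  root=18; inorder splits into left=[1, 2, 3, 4, 12, 16], right=[]
  root=1; inorder splits into left=[], right=[2, 3, 4, 12, 16]
  root=12; inorder splits into left=[2, 3, 4], right=[16]
  root=16; inorder splits into left=[], right=[]
  root=3; inorder splits into left=[2], right=[4]
  root=4; inorder splits into left=[], right=[]
  root=2; inorder splits into left=[], right=[]
Reconstructed level-order: [18, 1, 12, 3, 16, 2, 4]


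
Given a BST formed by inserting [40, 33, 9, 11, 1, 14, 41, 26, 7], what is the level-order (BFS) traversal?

Tree insertion order: [40, 33, 9, 11, 1, 14, 41, 26, 7]
Tree (level-order array): [40, 33, 41, 9, None, None, None, 1, 11, None, 7, None, 14, None, None, None, 26]
BFS from the root, enqueuing left then right child of each popped node:
  queue [40] -> pop 40, enqueue [33, 41], visited so far: [40]
  queue [33, 41] -> pop 33, enqueue [9], visited so far: [40, 33]
  queue [41, 9] -> pop 41, enqueue [none], visited so far: [40, 33, 41]
  queue [9] -> pop 9, enqueue [1, 11], visited so far: [40, 33, 41, 9]
  queue [1, 11] -> pop 1, enqueue [7], visited so far: [40, 33, 41, 9, 1]
  queue [11, 7] -> pop 11, enqueue [14], visited so far: [40, 33, 41, 9, 1, 11]
  queue [7, 14] -> pop 7, enqueue [none], visited so far: [40, 33, 41, 9, 1, 11, 7]
  queue [14] -> pop 14, enqueue [26], visited so far: [40, 33, 41, 9, 1, 11, 7, 14]
  queue [26] -> pop 26, enqueue [none], visited so far: [40, 33, 41, 9, 1, 11, 7, 14, 26]
Result: [40, 33, 41, 9, 1, 11, 7, 14, 26]


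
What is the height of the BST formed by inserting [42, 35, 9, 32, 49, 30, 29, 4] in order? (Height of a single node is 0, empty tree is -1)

Insertion order: [42, 35, 9, 32, 49, 30, 29, 4]
Tree (level-order array): [42, 35, 49, 9, None, None, None, 4, 32, None, None, 30, None, 29]
Compute height bottom-up (empty subtree = -1):
  height(4) = 1 + max(-1, -1) = 0
  height(29) = 1 + max(-1, -1) = 0
  height(30) = 1 + max(0, -1) = 1
  height(32) = 1 + max(1, -1) = 2
  height(9) = 1 + max(0, 2) = 3
  height(35) = 1 + max(3, -1) = 4
  height(49) = 1 + max(-1, -1) = 0
  height(42) = 1 + max(4, 0) = 5
Height = 5


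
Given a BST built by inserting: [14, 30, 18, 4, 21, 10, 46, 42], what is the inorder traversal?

Tree insertion order: [14, 30, 18, 4, 21, 10, 46, 42]
Tree (level-order array): [14, 4, 30, None, 10, 18, 46, None, None, None, 21, 42]
Inorder traversal: [4, 10, 14, 18, 21, 30, 42, 46]


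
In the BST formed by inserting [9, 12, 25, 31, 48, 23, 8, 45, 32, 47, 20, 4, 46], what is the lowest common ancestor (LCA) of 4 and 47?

Tree insertion order: [9, 12, 25, 31, 48, 23, 8, 45, 32, 47, 20, 4, 46]
Tree (level-order array): [9, 8, 12, 4, None, None, 25, None, None, 23, 31, 20, None, None, 48, None, None, 45, None, 32, 47, None, None, 46]
In a BST, the LCA of p=4, q=47 is the first node v on the
root-to-leaf path with p <= v <= q (go left if both < v, right if both > v).
Walk from root:
  at 9: 4 <= 9 <= 47, this is the LCA
LCA = 9


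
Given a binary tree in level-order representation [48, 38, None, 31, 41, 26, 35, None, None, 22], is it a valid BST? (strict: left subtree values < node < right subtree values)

Level-order array: [48, 38, None, 31, 41, 26, 35, None, None, 22]
Validate using subtree bounds (lo, hi): at each node, require lo < value < hi,
then recurse left with hi=value and right with lo=value.
Preorder trace (stopping at first violation):
  at node 48 with bounds (-inf, +inf): OK
  at node 38 with bounds (-inf, 48): OK
  at node 31 with bounds (-inf, 38): OK
  at node 26 with bounds (-inf, 31): OK
  at node 22 with bounds (-inf, 26): OK
  at node 35 with bounds (31, 38): OK
  at node 41 with bounds (38, 48): OK
No violation found at any node.
Result: Valid BST


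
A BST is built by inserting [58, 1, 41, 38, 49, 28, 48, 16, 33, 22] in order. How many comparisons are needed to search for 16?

Search path for 16: 58 -> 1 -> 41 -> 38 -> 28 -> 16
Found: True
Comparisons: 6


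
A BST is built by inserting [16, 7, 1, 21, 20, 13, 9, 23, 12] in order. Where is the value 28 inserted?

Starting tree (level order): [16, 7, 21, 1, 13, 20, 23, None, None, 9, None, None, None, None, None, None, 12]
Insertion path: 16 -> 21 -> 23
Result: insert 28 as right child of 23
Final tree (level order): [16, 7, 21, 1, 13, 20, 23, None, None, 9, None, None, None, None, 28, None, 12]


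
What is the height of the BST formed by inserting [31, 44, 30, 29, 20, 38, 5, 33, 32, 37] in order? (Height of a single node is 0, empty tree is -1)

Insertion order: [31, 44, 30, 29, 20, 38, 5, 33, 32, 37]
Tree (level-order array): [31, 30, 44, 29, None, 38, None, 20, None, 33, None, 5, None, 32, 37]
Compute height bottom-up (empty subtree = -1):
  height(5) = 1 + max(-1, -1) = 0
  height(20) = 1 + max(0, -1) = 1
  height(29) = 1 + max(1, -1) = 2
  height(30) = 1 + max(2, -1) = 3
  height(32) = 1 + max(-1, -1) = 0
  height(37) = 1 + max(-1, -1) = 0
  height(33) = 1 + max(0, 0) = 1
  height(38) = 1 + max(1, -1) = 2
  height(44) = 1 + max(2, -1) = 3
  height(31) = 1 + max(3, 3) = 4
Height = 4


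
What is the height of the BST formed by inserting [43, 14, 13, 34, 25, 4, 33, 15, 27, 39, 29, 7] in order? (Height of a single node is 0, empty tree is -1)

Insertion order: [43, 14, 13, 34, 25, 4, 33, 15, 27, 39, 29, 7]
Tree (level-order array): [43, 14, None, 13, 34, 4, None, 25, 39, None, 7, 15, 33, None, None, None, None, None, None, 27, None, None, 29]
Compute height bottom-up (empty subtree = -1):
  height(7) = 1 + max(-1, -1) = 0
  height(4) = 1 + max(-1, 0) = 1
  height(13) = 1 + max(1, -1) = 2
  height(15) = 1 + max(-1, -1) = 0
  height(29) = 1 + max(-1, -1) = 0
  height(27) = 1 + max(-1, 0) = 1
  height(33) = 1 + max(1, -1) = 2
  height(25) = 1 + max(0, 2) = 3
  height(39) = 1 + max(-1, -1) = 0
  height(34) = 1 + max(3, 0) = 4
  height(14) = 1 + max(2, 4) = 5
  height(43) = 1 + max(5, -1) = 6
Height = 6


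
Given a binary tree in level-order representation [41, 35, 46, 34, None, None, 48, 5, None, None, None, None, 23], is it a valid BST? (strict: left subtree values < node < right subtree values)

Level-order array: [41, 35, 46, 34, None, None, 48, 5, None, None, None, None, 23]
Validate using subtree bounds (lo, hi): at each node, require lo < value < hi,
then recurse left with hi=value and right with lo=value.
Preorder trace (stopping at first violation):
  at node 41 with bounds (-inf, +inf): OK
  at node 35 with bounds (-inf, 41): OK
  at node 34 with bounds (-inf, 35): OK
  at node 5 with bounds (-inf, 34): OK
  at node 23 with bounds (5, 34): OK
  at node 46 with bounds (41, +inf): OK
  at node 48 with bounds (46, +inf): OK
No violation found at any node.
Result: Valid BST


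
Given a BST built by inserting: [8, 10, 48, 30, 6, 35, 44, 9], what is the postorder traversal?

Tree insertion order: [8, 10, 48, 30, 6, 35, 44, 9]
Tree (level-order array): [8, 6, 10, None, None, 9, 48, None, None, 30, None, None, 35, None, 44]
Postorder traversal: [6, 9, 44, 35, 30, 48, 10, 8]


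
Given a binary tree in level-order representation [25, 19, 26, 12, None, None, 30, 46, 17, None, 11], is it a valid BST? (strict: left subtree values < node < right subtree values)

Level-order array: [25, 19, 26, 12, None, None, 30, 46, 17, None, 11]
Validate using subtree bounds (lo, hi): at each node, require lo < value < hi,
then recurse left with hi=value and right with lo=value.
Preorder trace (stopping at first violation):
  at node 25 with bounds (-inf, +inf): OK
  at node 19 with bounds (-inf, 25): OK
  at node 12 with bounds (-inf, 19): OK
  at node 46 with bounds (-inf, 12): VIOLATION
Node 46 violates its bound: not (-inf < 46 < 12).
Result: Not a valid BST


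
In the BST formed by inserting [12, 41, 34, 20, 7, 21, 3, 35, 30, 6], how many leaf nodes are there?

Tree built from: [12, 41, 34, 20, 7, 21, 3, 35, 30, 6]
Tree (level-order array): [12, 7, 41, 3, None, 34, None, None, 6, 20, 35, None, None, None, 21, None, None, None, 30]
Rule: A leaf has 0 children.
Per-node child counts:
  node 12: 2 child(ren)
  node 7: 1 child(ren)
  node 3: 1 child(ren)
  node 6: 0 child(ren)
  node 41: 1 child(ren)
  node 34: 2 child(ren)
  node 20: 1 child(ren)
  node 21: 1 child(ren)
  node 30: 0 child(ren)
  node 35: 0 child(ren)
Matching nodes: [6, 30, 35]
Count of leaf nodes: 3


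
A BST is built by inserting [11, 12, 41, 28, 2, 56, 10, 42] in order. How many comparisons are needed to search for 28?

Search path for 28: 11 -> 12 -> 41 -> 28
Found: True
Comparisons: 4


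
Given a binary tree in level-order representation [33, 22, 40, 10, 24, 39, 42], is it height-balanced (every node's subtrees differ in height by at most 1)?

Tree (level-order array): [33, 22, 40, 10, 24, 39, 42]
Definition: a tree is height-balanced if, at every node, |h(left) - h(right)| <= 1 (empty subtree has height -1).
Bottom-up per-node check:
  node 10: h_left=-1, h_right=-1, diff=0 [OK], height=0
  node 24: h_left=-1, h_right=-1, diff=0 [OK], height=0
  node 22: h_left=0, h_right=0, diff=0 [OK], height=1
  node 39: h_left=-1, h_right=-1, diff=0 [OK], height=0
  node 42: h_left=-1, h_right=-1, diff=0 [OK], height=0
  node 40: h_left=0, h_right=0, diff=0 [OK], height=1
  node 33: h_left=1, h_right=1, diff=0 [OK], height=2
All nodes satisfy the balance condition.
Result: Balanced


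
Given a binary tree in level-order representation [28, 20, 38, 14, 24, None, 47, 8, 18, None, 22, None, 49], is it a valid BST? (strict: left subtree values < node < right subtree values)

Level-order array: [28, 20, 38, 14, 24, None, 47, 8, 18, None, 22, None, 49]
Validate using subtree bounds (lo, hi): at each node, require lo < value < hi,
then recurse left with hi=value and right with lo=value.
Preorder trace (stopping at first violation):
  at node 28 with bounds (-inf, +inf): OK
  at node 20 with bounds (-inf, 28): OK
  at node 14 with bounds (-inf, 20): OK
  at node 8 with bounds (-inf, 14): OK
  at node 18 with bounds (14, 20): OK
  at node 24 with bounds (20, 28): OK
  at node 22 with bounds (24, 28): VIOLATION
Node 22 violates its bound: not (24 < 22 < 28).
Result: Not a valid BST


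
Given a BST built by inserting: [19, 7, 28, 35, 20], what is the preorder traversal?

Tree insertion order: [19, 7, 28, 35, 20]
Tree (level-order array): [19, 7, 28, None, None, 20, 35]
Preorder traversal: [19, 7, 28, 20, 35]


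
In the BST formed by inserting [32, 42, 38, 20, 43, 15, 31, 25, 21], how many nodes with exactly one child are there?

Tree built from: [32, 42, 38, 20, 43, 15, 31, 25, 21]
Tree (level-order array): [32, 20, 42, 15, 31, 38, 43, None, None, 25, None, None, None, None, None, 21]
Rule: These are nodes with exactly 1 non-null child.
Per-node child counts:
  node 32: 2 child(ren)
  node 20: 2 child(ren)
  node 15: 0 child(ren)
  node 31: 1 child(ren)
  node 25: 1 child(ren)
  node 21: 0 child(ren)
  node 42: 2 child(ren)
  node 38: 0 child(ren)
  node 43: 0 child(ren)
Matching nodes: [31, 25]
Count of nodes with exactly one child: 2


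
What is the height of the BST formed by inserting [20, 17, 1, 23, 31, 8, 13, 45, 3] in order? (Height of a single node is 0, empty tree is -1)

Insertion order: [20, 17, 1, 23, 31, 8, 13, 45, 3]
Tree (level-order array): [20, 17, 23, 1, None, None, 31, None, 8, None, 45, 3, 13]
Compute height bottom-up (empty subtree = -1):
  height(3) = 1 + max(-1, -1) = 0
  height(13) = 1 + max(-1, -1) = 0
  height(8) = 1 + max(0, 0) = 1
  height(1) = 1 + max(-1, 1) = 2
  height(17) = 1 + max(2, -1) = 3
  height(45) = 1 + max(-1, -1) = 0
  height(31) = 1 + max(-1, 0) = 1
  height(23) = 1 + max(-1, 1) = 2
  height(20) = 1 + max(3, 2) = 4
Height = 4


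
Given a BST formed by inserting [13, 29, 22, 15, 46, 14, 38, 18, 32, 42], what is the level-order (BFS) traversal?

Tree insertion order: [13, 29, 22, 15, 46, 14, 38, 18, 32, 42]
Tree (level-order array): [13, None, 29, 22, 46, 15, None, 38, None, 14, 18, 32, 42]
BFS from the root, enqueuing left then right child of each popped node:
  queue [13] -> pop 13, enqueue [29], visited so far: [13]
  queue [29] -> pop 29, enqueue [22, 46], visited so far: [13, 29]
  queue [22, 46] -> pop 22, enqueue [15], visited so far: [13, 29, 22]
  queue [46, 15] -> pop 46, enqueue [38], visited so far: [13, 29, 22, 46]
  queue [15, 38] -> pop 15, enqueue [14, 18], visited so far: [13, 29, 22, 46, 15]
  queue [38, 14, 18] -> pop 38, enqueue [32, 42], visited so far: [13, 29, 22, 46, 15, 38]
  queue [14, 18, 32, 42] -> pop 14, enqueue [none], visited so far: [13, 29, 22, 46, 15, 38, 14]
  queue [18, 32, 42] -> pop 18, enqueue [none], visited so far: [13, 29, 22, 46, 15, 38, 14, 18]
  queue [32, 42] -> pop 32, enqueue [none], visited so far: [13, 29, 22, 46, 15, 38, 14, 18, 32]
  queue [42] -> pop 42, enqueue [none], visited so far: [13, 29, 22, 46, 15, 38, 14, 18, 32, 42]
Result: [13, 29, 22, 46, 15, 38, 14, 18, 32, 42]


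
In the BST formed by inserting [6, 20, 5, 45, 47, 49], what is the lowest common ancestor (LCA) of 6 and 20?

Tree insertion order: [6, 20, 5, 45, 47, 49]
Tree (level-order array): [6, 5, 20, None, None, None, 45, None, 47, None, 49]
In a BST, the LCA of p=6, q=20 is the first node v on the
root-to-leaf path with p <= v <= q (go left if both < v, right if both > v).
Walk from root:
  at 6: 6 <= 6 <= 20, this is the LCA
LCA = 6


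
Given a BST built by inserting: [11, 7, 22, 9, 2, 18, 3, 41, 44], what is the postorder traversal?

Tree insertion order: [11, 7, 22, 9, 2, 18, 3, 41, 44]
Tree (level-order array): [11, 7, 22, 2, 9, 18, 41, None, 3, None, None, None, None, None, 44]
Postorder traversal: [3, 2, 9, 7, 18, 44, 41, 22, 11]


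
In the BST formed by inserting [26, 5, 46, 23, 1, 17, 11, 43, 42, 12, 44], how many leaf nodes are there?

Tree built from: [26, 5, 46, 23, 1, 17, 11, 43, 42, 12, 44]
Tree (level-order array): [26, 5, 46, 1, 23, 43, None, None, None, 17, None, 42, 44, 11, None, None, None, None, None, None, 12]
Rule: A leaf has 0 children.
Per-node child counts:
  node 26: 2 child(ren)
  node 5: 2 child(ren)
  node 1: 0 child(ren)
  node 23: 1 child(ren)
  node 17: 1 child(ren)
  node 11: 1 child(ren)
  node 12: 0 child(ren)
  node 46: 1 child(ren)
  node 43: 2 child(ren)
  node 42: 0 child(ren)
  node 44: 0 child(ren)
Matching nodes: [1, 12, 42, 44]
Count of leaf nodes: 4


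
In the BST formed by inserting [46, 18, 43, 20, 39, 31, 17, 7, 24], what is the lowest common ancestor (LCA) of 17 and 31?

Tree insertion order: [46, 18, 43, 20, 39, 31, 17, 7, 24]
Tree (level-order array): [46, 18, None, 17, 43, 7, None, 20, None, None, None, None, 39, 31, None, 24]
In a BST, the LCA of p=17, q=31 is the first node v on the
root-to-leaf path with p <= v <= q (go left if both < v, right if both > v).
Walk from root:
  at 46: both 17 and 31 < 46, go left
  at 18: 17 <= 18 <= 31, this is the LCA
LCA = 18


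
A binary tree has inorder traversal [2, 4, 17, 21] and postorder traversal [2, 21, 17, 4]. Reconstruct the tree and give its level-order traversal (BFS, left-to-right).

Inorder:   [2, 4, 17, 21]
Postorder: [2, 21, 17, 4]
Algorithm: postorder visits root last, so walk postorder right-to-left;
each value is the root of the current inorder slice — split it at that
value, recurse on the right subtree first, then the left.
Recursive splits:
  root=4; inorder splits into left=[2], right=[17, 21]
  root=17; inorder splits into left=[], right=[21]
  root=21; inorder splits into left=[], right=[]
  root=2; inorder splits into left=[], right=[]
Reconstructed level-order: [4, 2, 17, 21]


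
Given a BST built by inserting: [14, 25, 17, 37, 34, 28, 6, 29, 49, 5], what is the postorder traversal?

Tree insertion order: [14, 25, 17, 37, 34, 28, 6, 29, 49, 5]
Tree (level-order array): [14, 6, 25, 5, None, 17, 37, None, None, None, None, 34, 49, 28, None, None, None, None, 29]
Postorder traversal: [5, 6, 17, 29, 28, 34, 49, 37, 25, 14]


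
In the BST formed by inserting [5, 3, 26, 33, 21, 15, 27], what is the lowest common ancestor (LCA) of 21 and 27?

Tree insertion order: [5, 3, 26, 33, 21, 15, 27]
Tree (level-order array): [5, 3, 26, None, None, 21, 33, 15, None, 27]
In a BST, the LCA of p=21, q=27 is the first node v on the
root-to-leaf path with p <= v <= q (go left if both < v, right if both > v).
Walk from root:
  at 5: both 21 and 27 > 5, go right
  at 26: 21 <= 26 <= 27, this is the LCA
LCA = 26


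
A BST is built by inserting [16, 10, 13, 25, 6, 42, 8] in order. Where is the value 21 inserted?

Starting tree (level order): [16, 10, 25, 6, 13, None, 42, None, 8]
Insertion path: 16 -> 25
Result: insert 21 as left child of 25
Final tree (level order): [16, 10, 25, 6, 13, 21, 42, None, 8]


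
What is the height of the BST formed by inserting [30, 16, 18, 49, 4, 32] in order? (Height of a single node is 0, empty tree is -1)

Insertion order: [30, 16, 18, 49, 4, 32]
Tree (level-order array): [30, 16, 49, 4, 18, 32]
Compute height bottom-up (empty subtree = -1):
  height(4) = 1 + max(-1, -1) = 0
  height(18) = 1 + max(-1, -1) = 0
  height(16) = 1 + max(0, 0) = 1
  height(32) = 1 + max(-1, -1) = 0
  height(49) = 1 + max(0, -1) = 1
  height(30) = 1 + max(1, 1) = 2
Height = 2


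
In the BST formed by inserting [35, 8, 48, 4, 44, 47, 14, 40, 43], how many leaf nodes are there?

Tree built from: [35, 8, 48, 4, 44, 47, 14, 40, 43]
Tree (level-order array): [35, 8, 48, 4, 14, 44, None, None, None, None, None, 40, 47, None, 43]
Rule: A leaf has 0 children.
Per-node child counts:
  node 35: 2 child(ren)
  node 8: 2 child(ren)
  node 4: 0 child(ren)
  node 14: 0 child(ren)
  node 48: 1 child(ren)
  node 44: 2 child(ren)
  node 40: 1 child(ren)
  node 43: 0 child(ren)
  node 47: 0 child(ren)
Matching nodes: [4, 14, 43, 47]
Count of leaf nodes: 4


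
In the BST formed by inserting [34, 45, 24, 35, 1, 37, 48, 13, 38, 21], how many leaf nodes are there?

Tree built from: [34, 45, 24, 35, 1, 37, 48, 13, 38, 21]
Tree (level-order array): [34, 24, 45, 1, None, 35, 48, None, 13, None, 37, None, None, None, 21, None, 38]
Rule: A leaf has 0 children.
Per-node child counts:
  node 34: 2 child(ren)
  node 24: 1 child(ren)
  node 1: 1 child(ren)
  node 13: 1 child(ren)
  node 21: 0 child(ren)
  node 45: 2 child(ren)
  node 35: 1 child(ren)
  node 37: 1 child(ren)
  node 38: 0 child(ren)
  node 48: 0 child(ren)
Matching nodes: [21, 38, 48]
Count of leaf nodes: 3


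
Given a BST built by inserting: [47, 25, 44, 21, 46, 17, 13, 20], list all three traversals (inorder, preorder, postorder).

Tree insertion order: [47, 25, 44, 21, 46, 17, 13, 20]
Tree (level-order array): [47, 25, None, 21, 44, 17, None, None, 46, 13, 20]
Inorder (L, root, R): [13, 17, 20, 21, 25, 44, 46, 47]
Preorder (root, L, R): [47, 25, 21, 17, 13, 20, 44, 46]
Postorder (L, R, root): [13, 20, 17, 21, 46, 44, 25, 47]


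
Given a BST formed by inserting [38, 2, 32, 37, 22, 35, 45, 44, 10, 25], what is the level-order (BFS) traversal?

Tree insertion order: [38, 2, 32, 37, 22, 35, 45, 44, 10, 25]
Tree (level-order array): [38, 2, 45, None, 32, 44, None, 22, 37, None, None, 10, 25, 35]
BFS from the root, enqueuing left then right child of each popped node:
  queue [38] -> pop 38, enqueue [2, 45], visited so far: [38]
  queue [2, 45] -> pop 2, enqueue [32], visited so far: [38, 2]
  queue [45, 32] -> pop 45, enqueue [44], visited so far: [38, 2, 45]
  queue [32, 44] -> pop 32, enqueue [22, 37], visited so far: [38, 2, 45, 32]
  queue [44, 22, 37] -> pop 44, enqueue [none], visited so far: [38, 2, 45, 32, 44]
  queue [22, 37] -> pop 22, enqueue [10, 25], visited so far: [38, 2, 45, 32, 44, 22]
  queue [37, 10, 25] -> pop 37, enqueue [35], visited so far: [38, 2, 45, 32, 44, 22, 37]
  queue [10, 25, 35] -> pop 10, enqueue [none], visited so far: [38, 2, 45, 32, 44, 22, 37, 10]
  queue [25, 35] -> pop 25, enqueue [none], visited so far: [38, 2, 45, 32, 44, 22, 37, 10, 25]
  queue [35] -> pop 35, enqueue [none], visited so far: [38, 2, 45, 32, 44, 22, 37, 10, 25, 35]
Result: [38, 2, 45, 32, 44, 22, 37, 10, 25, 35]


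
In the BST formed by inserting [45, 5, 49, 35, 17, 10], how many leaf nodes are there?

Tree built from: [45, 5, 49, 35, 17, 10]
Tree (level-order array): [45, 5, 49, None, 35, None, None, 17, None, 10]
Rule: A leaf has 0 children.
Per-node child counts:
  node 45: 2 child(ren)
  node 5: 1 child(ren)
  node 35: 1 child(ren)
  node 17: 1 child(ren)
  node 10: 0 child(ren)
  node 49: 0 child(ren)
Matching nodes: [10, 49]
Count of leaf nodes: 2


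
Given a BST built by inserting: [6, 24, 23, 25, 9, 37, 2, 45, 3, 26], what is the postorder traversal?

Tree insertion order: [6, 24, 23, 25, 9, 37, 2, 45, 3, 26]
Tree (level-order array): [6, 2, 24, None, 3, 23, 25, None, None, 9, None, None, 37, None, None, 26, 45]
Postorder traversal: [3, 2, 9, 23, 26, 45, 37, 25, 24, 6]


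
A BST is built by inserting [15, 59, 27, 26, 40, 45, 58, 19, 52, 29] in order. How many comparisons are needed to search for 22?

Search path for 22: 15 -> 59 -> 27 -> 26 -> 19
Found: False
Comparisons: 5


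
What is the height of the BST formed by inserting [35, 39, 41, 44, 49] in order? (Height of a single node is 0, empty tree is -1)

Insertion order: [35, 39, 41, 44, 49]
Tree (level-order array): [35, None, 39, None, 41, None, 44, None, 49]
Compute height bottom-up (empty subtree = -1):
  height(49) = 1 + max(-1, -1) = 0
  height(44) = 1 + max(-1, 0) = 1
  height(41) = 1 + max(-1, 1) = 2
  height(39) = 1 + max(-1, 2) = 3
  height(35) = 1 + max(-1, 3) = 4
Height = 4


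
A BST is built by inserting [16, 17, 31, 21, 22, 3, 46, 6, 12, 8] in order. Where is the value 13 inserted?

Starting tree (level order): [16, 3, 17, None, 6, None, 31, None, 12, 21, 46, 8, None, None, 22]
Insertion path: 16 -> 3 -> 6 -> 12
Result: insert 13 as right child of 12
Final tree (level order): [16, 3, 17, None, 6, None, 31, None, 12, 21, 46, 8, 13, None, 22]


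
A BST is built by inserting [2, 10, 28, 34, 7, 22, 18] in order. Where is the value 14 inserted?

Starting tree (level order): [2, None, 10, 7, 28, None, None, 22, 34, 18]
Insertion path: 2 -> 10 -> 28 -> 22 -> 18
Result: insert 14 as left child of 18
Final tree (level order): [2, None, 10, 7, 28, None, None, 22, 34, 18, None, None, None, 14]


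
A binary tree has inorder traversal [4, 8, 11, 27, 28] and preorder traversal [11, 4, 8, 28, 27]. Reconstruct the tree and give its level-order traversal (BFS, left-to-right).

Inorder:  [4, 8, 11, 27, 28]
Preorder: [11, 4, 8, 28, 27]
Algorithm: preorder visits root first, so consume preorder in order;
for each root, split the current inorder slice at that value into
left-subtree inorder and right-subtree inorder, then recurse.
Recursive splits:
  root=11; inorder splits into left=[4, 8], right=[27, 28]
  root=4; inorder splits into left=[], right=[8]
  root=8; inorder splits into left=[], right=[]
  root=28; inorder splits into left=[27], right=[]
  root=27; inorder splits into left=[], right=[]
Reconstructed level-order: [11, 4, 28, 8, 27]
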